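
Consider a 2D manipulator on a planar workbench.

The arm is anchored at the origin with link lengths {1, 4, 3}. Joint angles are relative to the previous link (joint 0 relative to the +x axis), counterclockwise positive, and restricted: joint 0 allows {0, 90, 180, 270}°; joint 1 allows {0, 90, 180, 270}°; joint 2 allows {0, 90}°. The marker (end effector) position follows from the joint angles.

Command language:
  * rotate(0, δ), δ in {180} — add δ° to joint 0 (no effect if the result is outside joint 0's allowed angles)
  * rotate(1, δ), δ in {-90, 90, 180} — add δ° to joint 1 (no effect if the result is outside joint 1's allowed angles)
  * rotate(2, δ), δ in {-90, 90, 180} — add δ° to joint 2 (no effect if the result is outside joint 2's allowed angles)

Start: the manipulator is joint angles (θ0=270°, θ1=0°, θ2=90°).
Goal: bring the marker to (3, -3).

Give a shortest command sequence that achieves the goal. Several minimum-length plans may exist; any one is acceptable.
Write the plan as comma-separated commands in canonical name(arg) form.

rotate(1, 180), rotate(0, 180)

t0: joint angles (θ0=270°, θ1=0°, θ2=90°)
step 1 (rotate(1, 180)): joint angles (θ0=270°, θ1=180°, θ2=90°)
step 2 (rotate(0, 180)): joint angles (θ0=90°, θ1=180°, θ2=90°)
nothing shorter than 2 reaches the goal.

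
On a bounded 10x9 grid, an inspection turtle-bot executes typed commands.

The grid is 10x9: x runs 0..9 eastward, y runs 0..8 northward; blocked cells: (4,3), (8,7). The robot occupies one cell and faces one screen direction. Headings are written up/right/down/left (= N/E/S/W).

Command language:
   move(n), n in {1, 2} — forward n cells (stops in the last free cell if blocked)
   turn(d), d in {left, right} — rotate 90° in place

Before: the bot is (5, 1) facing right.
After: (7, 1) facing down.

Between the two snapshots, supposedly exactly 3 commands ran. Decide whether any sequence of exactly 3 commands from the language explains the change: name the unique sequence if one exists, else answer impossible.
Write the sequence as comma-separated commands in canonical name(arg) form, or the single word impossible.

key: order matters: swapping move(1) and turn(right) lands elsewhere
start: (5, 1) facing right
1. move(1) → (6, 1) facing right
2. move(1) → (7, 1) facing right
3. turn(right) → (7, 1) facing down
all 64 alternatives checked — unique.

move(1), move(1), turn(right)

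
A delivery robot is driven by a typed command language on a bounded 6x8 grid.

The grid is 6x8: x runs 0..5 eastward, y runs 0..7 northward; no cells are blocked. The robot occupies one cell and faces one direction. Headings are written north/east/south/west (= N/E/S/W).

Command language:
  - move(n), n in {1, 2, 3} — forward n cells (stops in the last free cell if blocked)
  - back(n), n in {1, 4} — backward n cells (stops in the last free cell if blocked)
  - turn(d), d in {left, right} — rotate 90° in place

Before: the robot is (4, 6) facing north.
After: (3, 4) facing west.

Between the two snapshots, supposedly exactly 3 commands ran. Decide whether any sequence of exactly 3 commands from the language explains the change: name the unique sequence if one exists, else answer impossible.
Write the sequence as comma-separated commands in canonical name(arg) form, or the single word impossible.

checked all 3-command options: none fits.

impossible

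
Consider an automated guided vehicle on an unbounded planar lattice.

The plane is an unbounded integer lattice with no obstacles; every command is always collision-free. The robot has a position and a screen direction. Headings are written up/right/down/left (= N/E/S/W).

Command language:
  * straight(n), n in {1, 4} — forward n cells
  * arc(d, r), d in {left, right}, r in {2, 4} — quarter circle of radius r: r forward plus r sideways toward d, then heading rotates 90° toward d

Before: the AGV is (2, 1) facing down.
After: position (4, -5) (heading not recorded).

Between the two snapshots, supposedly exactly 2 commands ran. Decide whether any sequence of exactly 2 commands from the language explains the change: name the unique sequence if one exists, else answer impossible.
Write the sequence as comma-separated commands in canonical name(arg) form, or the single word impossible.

key: order matters: swapping straight(4) and arc(left, 2) lands elsewhere
begin: (2, 1) facing down
t=1 straight(4) ⇒ (2, -3) facing down
t=2 arc(left, 2) ⇒ (4, -5) facing right
uniquely the one of 36 2-step routes that fits.

straight(4), arc(left, 2)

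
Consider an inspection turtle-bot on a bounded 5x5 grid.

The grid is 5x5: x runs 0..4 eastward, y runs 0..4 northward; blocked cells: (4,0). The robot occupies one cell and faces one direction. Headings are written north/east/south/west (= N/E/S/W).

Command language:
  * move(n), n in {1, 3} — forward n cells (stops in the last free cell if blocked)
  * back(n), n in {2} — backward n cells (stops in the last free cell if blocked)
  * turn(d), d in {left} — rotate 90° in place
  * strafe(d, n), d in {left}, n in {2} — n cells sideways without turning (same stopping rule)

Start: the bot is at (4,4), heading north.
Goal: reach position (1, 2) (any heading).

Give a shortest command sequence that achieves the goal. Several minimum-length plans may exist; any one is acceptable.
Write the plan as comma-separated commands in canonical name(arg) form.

begin: at (4,4), heading north
step 1 (back(2)): at (4,2), heading north
step 2 (turn(left)): at (4,2), heading west
step 3 (move(3)): at (1,2), heading west
minimal: 3 command(s), checked below 3.

back(2), turn(left), move(3)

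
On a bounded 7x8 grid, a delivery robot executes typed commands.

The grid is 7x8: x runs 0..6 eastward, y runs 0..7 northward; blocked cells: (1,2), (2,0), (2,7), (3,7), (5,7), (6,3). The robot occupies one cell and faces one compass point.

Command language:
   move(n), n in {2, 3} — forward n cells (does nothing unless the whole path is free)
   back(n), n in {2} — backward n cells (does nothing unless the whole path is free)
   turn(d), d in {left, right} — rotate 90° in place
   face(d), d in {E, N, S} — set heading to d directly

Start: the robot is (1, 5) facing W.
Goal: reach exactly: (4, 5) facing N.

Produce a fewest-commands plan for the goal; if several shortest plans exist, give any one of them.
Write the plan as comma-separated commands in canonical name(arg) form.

start: (1, 5) facing W
[1] after face(E): (1, 5) facing E
[2] after move(3): (4, 5) facing E
[3] after turn(left): (4, 5) facing N
minimal: 3 command(s), checked below 3.

face(E), move(3), turn(left)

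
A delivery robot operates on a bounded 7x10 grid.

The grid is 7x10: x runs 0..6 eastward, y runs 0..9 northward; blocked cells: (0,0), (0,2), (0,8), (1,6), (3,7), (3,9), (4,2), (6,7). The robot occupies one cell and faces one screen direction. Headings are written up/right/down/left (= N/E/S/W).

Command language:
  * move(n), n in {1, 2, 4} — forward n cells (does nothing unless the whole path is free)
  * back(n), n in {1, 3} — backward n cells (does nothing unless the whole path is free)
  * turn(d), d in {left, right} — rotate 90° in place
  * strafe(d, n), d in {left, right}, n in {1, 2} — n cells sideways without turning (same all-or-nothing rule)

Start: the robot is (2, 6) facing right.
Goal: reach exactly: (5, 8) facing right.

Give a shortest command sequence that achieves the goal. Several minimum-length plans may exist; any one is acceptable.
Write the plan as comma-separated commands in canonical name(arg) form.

move(2), strafe(left, 2), move(1)

t0: (2, 6) facing right
step 1 (move(2)): (4, 6) facing right
step 2 (strafe(left, 2)): (4, 8) facing right
step 3 (move(1)): (5, 8) facing right
no 2-step plan works, so 3 is optimal.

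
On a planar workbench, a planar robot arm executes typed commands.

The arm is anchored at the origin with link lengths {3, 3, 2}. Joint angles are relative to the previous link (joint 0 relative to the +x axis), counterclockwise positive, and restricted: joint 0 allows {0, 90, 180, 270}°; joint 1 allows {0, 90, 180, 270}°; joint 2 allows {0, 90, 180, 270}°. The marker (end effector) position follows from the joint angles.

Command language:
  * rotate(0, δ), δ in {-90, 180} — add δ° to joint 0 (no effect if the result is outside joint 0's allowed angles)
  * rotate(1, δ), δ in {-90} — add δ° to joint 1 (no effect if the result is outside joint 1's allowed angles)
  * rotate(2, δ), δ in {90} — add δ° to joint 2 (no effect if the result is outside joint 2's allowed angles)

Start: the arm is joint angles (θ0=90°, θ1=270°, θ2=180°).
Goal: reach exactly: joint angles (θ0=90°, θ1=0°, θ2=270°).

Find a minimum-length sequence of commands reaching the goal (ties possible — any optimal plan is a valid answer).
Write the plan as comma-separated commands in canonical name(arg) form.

initial: joint angles (θ0=90°, θ1=270°, θ2=180°)
1. rotate(1, -90) → joint angles (θ0=90°, θ1=180°, θ2=180°)
2. rotate(1, -90) → joint angles (θ0=90°, θ1=90°, θ2=180°)
3. rotate(1, -90) → joint angles (θ0=90°, θ1=0°, θ2=180°)
4. rotate(2, 90) → joint angles (θ0=90°, θ1=0°, θ2=270°)
nothing shorter than 4 reaches the goal.

rotate(1, -90), rotate(1, -90), rotate(1, -90), rotate(2, 90)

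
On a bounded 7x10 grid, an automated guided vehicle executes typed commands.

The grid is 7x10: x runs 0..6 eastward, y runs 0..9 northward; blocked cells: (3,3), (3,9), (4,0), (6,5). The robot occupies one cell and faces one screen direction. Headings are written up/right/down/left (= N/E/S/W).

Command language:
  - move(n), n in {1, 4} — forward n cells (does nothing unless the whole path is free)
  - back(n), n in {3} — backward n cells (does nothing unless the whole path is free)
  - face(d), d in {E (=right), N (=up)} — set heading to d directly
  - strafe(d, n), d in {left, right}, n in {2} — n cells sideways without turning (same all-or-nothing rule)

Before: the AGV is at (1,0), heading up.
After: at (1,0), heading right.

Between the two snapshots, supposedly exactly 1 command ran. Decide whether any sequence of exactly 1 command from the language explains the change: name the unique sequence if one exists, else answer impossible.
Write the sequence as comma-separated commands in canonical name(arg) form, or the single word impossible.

key: (1,0) unchanged — the single command moves nothing
begin: at (1,0), heading up
t=1 face(E) ⇒ at (1,0), heading right
all 7 alternatives checked — unique.

face(E)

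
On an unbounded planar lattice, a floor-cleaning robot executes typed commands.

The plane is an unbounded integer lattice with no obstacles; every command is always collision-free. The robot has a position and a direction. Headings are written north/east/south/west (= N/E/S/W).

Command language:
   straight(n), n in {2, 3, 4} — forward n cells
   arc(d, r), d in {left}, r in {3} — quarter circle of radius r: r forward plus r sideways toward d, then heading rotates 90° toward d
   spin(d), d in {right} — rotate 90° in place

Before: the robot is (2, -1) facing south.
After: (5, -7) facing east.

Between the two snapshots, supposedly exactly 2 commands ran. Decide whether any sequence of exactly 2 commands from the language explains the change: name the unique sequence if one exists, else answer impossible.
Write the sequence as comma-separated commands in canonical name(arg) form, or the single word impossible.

key: order matters: swapping straight(3) and arc(left, 3) lands elsewhere
begin: (2, -1) facing south
step 1 (straight(3)): (2, -4) facing south
step 2 (arc(left, 3)): (5, -7) facing east
no other 2-command option fits: unique.

straight(3), arc(left, 3)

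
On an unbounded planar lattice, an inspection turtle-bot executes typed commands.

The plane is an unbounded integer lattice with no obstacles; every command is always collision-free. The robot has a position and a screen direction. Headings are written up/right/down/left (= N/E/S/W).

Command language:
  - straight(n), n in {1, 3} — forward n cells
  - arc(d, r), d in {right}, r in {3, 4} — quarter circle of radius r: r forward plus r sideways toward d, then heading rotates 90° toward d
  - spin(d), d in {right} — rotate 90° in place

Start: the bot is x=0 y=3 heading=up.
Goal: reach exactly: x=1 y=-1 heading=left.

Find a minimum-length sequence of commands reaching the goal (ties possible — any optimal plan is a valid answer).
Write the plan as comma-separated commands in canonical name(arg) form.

arc(right, 3), arc(right, 3), arc(right, 4), straight(1)

t0: x=0 y=3 heading=up
step 1 (arc(right, 3)): x=3 y=6 heading=right
step 2 (arc(right, 3)): x=6 y=3 heading=down
step 3 (arc(right, 4)): x=2 y=-1 heading=left
step 4 (straight(1)): x=1 y=-1 heading=left
minimal: 4 command(s), checked below 4.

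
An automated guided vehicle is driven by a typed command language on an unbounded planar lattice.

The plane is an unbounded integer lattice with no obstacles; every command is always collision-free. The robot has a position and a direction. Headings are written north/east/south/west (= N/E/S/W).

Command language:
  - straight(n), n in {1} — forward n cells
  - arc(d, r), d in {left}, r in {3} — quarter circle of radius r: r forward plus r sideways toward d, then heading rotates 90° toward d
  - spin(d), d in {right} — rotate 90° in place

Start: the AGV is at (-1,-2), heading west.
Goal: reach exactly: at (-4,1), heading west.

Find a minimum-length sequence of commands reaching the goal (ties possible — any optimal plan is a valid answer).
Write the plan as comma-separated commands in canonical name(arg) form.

spin(right), arc(left, 3)

from: at (-1,-2), heading west
t=1 spin(right) ⇒ at (-1,-2), heading north
t=2 arc(left, 3) ⇒ at (-4,1), heading west
nothing shorter than 2 reaches the goal.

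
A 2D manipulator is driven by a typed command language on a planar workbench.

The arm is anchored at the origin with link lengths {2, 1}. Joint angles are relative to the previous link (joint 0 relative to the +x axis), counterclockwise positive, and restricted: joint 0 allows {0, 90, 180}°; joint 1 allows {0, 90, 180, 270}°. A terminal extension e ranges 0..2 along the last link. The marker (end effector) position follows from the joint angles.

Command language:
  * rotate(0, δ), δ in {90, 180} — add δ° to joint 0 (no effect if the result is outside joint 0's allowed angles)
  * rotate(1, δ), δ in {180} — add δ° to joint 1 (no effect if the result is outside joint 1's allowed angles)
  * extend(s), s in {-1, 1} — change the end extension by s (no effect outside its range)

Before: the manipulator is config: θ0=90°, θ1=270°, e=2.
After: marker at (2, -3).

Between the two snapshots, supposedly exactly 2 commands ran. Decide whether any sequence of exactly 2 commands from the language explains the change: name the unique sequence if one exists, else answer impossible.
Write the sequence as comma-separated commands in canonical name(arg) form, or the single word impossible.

rotate(0, 90), rotate(0, 180)

key: order matters: swapping rotate(0, 90) and rotate(0, 180) lands elsewhere
t0: config: θ0=90°, θ1=270°, e=2
t=1 rotate(0, 90) ⇒ config: θ0=180°, θ1=270°, e=2
t=2 rotate(0, 180) ⇒ config: θ0=0°, θ1=270°, e=2
all 25 alternatives checked — unique.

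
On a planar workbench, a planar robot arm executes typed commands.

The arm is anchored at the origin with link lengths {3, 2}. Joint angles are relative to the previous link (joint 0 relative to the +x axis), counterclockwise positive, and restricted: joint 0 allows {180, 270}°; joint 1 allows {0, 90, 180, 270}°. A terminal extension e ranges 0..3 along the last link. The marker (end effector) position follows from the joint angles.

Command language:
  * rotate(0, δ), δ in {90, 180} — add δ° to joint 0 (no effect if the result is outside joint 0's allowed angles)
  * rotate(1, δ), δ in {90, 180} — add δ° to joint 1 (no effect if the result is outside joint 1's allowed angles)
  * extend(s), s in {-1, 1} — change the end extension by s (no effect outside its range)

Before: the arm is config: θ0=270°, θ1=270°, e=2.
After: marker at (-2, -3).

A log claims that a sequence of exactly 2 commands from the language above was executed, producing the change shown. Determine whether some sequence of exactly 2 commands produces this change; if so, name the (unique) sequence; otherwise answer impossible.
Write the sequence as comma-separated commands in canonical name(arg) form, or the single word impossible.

initial: config: θ0=270°, θ1=270°, e=2
step 1 (extend(-1)): config: θ0=270°, θ1=270°, e=1
step 2 (extend(-1)): config: θ0=270°, θ1=270°, e=0
no other 2-command option fits: unique.

extend(-1), extend(-1)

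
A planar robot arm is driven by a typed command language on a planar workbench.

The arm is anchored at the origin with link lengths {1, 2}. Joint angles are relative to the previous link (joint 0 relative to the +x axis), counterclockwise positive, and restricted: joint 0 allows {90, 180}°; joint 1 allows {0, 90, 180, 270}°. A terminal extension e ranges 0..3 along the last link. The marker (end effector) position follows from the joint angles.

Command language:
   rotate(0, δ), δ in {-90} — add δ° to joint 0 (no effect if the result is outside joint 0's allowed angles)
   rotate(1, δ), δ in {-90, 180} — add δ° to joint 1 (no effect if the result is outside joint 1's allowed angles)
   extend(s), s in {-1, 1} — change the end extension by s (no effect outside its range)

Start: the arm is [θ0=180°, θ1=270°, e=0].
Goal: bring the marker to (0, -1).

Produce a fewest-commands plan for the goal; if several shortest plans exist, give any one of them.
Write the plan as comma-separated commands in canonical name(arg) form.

begin: [θ0=180°, θ1=270°, e=0]
[1] after rotate(0, -90): [θ0=90°, θ1=270°, e=0]
[2] after rotate(1, -90): [θ0=90°, θ1=180°, e=0]
no 1-step plan works, so 2 is optimal.

rotate(0, -90), rotate(1, -90)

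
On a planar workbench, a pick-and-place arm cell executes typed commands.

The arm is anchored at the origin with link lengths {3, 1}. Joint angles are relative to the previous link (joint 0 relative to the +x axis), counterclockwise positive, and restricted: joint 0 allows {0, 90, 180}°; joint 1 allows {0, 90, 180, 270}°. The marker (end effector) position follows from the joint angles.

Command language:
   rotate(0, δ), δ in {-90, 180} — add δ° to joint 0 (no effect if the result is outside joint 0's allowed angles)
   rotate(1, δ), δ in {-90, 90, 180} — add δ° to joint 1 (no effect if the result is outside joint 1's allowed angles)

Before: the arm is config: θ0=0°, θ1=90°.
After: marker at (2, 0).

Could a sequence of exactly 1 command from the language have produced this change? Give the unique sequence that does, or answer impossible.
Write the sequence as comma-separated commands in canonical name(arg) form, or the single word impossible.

rotate(1, 90)

start: config: θ0=0°, θ1=90°
1. rotate(1, 90) → config: θ0=0°, θ1=180°
uniquely the one of 5 1-step routes that fits.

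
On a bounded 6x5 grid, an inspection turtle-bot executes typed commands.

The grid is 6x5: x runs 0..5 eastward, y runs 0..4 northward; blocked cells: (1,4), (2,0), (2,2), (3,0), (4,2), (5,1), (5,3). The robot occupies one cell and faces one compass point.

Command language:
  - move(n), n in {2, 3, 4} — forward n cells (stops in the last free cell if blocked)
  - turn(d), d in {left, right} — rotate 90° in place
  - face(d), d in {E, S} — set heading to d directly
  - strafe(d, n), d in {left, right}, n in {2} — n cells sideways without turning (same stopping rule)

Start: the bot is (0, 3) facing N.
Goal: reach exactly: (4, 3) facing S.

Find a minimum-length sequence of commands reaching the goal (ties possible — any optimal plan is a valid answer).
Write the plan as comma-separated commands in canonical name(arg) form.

face(E), move(4), face(S)

start: (0, 3) facing N
t=1 face(E) ⇒ (0, 3) facing E
t=2 move(4) ⇒ (4, 3) facing E
t=3 face(S) ⇒ (4, 3) facing S
shorter routes all fall short; 3 is best.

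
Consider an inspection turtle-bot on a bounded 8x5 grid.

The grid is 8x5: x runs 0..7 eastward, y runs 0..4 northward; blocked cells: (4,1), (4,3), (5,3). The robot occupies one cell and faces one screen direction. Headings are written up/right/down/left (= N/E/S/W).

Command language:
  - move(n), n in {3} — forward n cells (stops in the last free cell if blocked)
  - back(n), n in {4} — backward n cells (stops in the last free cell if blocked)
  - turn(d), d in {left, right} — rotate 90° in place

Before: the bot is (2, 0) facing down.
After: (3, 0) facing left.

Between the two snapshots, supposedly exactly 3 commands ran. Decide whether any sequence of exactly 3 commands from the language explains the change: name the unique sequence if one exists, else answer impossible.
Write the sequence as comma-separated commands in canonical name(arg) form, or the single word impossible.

key: position moved to (3,0) AND the heading swung to W — translation plus rotation needed
start: (2, 0) facing down
[1] after turn(right): (2, 0) facing left
[2] after back(4): (6, 0) facing left
[3] after move(3): (3, 0) facing left
all 64 alternatives checked — unique.

turn(right), back(4), move(3)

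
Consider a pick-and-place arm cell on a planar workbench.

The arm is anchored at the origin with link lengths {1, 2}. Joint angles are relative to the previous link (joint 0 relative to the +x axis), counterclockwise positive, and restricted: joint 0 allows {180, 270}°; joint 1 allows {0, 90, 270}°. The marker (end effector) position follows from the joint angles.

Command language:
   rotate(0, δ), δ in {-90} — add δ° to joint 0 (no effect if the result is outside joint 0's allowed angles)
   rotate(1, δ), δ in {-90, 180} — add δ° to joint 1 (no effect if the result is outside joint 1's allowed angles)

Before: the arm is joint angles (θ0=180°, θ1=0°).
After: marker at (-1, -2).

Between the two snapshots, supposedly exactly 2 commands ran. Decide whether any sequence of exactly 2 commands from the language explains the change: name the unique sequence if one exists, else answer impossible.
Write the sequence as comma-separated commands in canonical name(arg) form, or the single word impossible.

key: running rotate(1, 180) before rotate(1, -90) would end elsewhere — order is forced
from: joint angles (θ0=180°, θ1=0°)
step 1 (rotate(1, -90)): joint angles (θ0=180°, θ1=270°)
step 2 (rotate(1, 180)): joint angles (θ0=180°, θ1=90°)
no rival 2-sequence matches.

rotate(1, -90), rotate(1, 180)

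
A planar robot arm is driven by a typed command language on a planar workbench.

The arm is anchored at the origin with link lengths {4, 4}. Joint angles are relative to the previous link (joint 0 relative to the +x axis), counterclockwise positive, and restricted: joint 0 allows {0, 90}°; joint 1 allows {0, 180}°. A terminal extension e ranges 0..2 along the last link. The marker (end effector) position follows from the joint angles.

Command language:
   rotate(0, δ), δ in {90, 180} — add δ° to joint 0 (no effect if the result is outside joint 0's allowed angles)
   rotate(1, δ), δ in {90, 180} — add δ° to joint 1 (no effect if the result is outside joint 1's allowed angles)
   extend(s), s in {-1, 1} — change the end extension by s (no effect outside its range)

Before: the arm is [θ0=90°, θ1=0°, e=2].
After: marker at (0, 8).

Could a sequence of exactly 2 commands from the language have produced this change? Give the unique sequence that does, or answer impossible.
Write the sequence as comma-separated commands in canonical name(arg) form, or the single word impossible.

t0: [θ0=90°, θ1=0°, e=2]
1. extend(-1) → [θ0=90°, θ1=0°, e=1]
2. extend(-1) → [θ0=90°, θ1=0°, e=0]
no other 2-command option fits: unique.

extend(-1), extend(-1)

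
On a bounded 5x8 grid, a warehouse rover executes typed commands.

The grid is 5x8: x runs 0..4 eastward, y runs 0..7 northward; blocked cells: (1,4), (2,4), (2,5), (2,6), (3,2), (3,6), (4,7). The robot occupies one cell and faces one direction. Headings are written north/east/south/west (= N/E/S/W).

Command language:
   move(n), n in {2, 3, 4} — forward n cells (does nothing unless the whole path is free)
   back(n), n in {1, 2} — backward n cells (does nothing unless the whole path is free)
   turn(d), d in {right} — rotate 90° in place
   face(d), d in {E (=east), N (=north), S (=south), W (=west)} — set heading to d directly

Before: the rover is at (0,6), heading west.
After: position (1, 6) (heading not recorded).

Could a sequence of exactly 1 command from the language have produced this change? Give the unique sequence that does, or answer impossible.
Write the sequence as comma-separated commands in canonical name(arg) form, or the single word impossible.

initial: at (0,6), heading west
1. back(1) → at (1,6), heading west
uniquely the one of 10 1-step routes that fits.

back(1)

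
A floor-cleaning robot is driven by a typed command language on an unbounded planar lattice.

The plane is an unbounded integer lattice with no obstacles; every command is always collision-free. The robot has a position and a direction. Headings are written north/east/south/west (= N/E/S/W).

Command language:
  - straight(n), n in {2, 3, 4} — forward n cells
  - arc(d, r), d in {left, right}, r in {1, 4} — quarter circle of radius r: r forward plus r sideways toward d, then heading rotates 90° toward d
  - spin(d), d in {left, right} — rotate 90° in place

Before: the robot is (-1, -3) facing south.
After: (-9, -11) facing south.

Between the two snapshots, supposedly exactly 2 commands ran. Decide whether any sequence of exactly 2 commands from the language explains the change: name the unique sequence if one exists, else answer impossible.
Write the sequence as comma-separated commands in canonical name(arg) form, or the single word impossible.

arc(right, 4), arc(left, 4)

key: heading stays S — rotations cancel among the 2 commands
t0: (-1, -3) facing south
[1] after arc(right, 4): (-5, -7) facing west
[2] after arc(left, 4): (-9, -11) facing south
no other 2-command option fits: unique.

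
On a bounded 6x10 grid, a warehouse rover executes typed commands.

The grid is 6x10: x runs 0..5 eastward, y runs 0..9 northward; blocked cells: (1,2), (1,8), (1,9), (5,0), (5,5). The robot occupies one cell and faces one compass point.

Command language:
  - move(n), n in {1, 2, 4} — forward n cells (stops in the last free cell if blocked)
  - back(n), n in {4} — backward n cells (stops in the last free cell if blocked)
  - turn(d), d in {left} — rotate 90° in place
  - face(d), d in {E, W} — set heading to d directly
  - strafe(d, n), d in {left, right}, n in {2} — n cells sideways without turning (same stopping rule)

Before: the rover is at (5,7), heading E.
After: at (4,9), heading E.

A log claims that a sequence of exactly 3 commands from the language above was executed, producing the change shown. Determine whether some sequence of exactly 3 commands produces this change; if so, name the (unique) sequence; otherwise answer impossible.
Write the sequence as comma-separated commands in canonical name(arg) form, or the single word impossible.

strafe(left, 2), back(4), move(2)

key: running move(2) before strafe(left, 2) would end elsewhere — order is forced
begin: at (5,7), heading E
t=1 strafe(left, 2) ⇒ at (5,9), heading E
t=2 back(4) ⇒ at (2,9), heading E
t=3 move(2) ⇒ at (4,9), heading E
no other 3-command option fits: unique.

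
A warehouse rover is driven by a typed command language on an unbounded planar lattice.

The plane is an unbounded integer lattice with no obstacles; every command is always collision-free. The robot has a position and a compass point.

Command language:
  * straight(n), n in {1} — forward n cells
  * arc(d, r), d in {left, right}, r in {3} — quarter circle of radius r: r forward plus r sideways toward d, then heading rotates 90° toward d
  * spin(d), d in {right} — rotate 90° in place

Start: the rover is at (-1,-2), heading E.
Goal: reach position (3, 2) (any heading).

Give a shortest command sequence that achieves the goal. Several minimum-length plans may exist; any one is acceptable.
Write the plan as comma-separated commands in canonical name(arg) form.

start: at (-1,-2), heading E
step 1 (straight(1)): at (0,-2), heading E
step 2 (arc(left, 3)): at (3,1), heading N
step 3 (straight(1)): at (3,2), heading N
no 2-step plan works, so 3 is optimal.

straight(1), arc(left, 3), straight(1)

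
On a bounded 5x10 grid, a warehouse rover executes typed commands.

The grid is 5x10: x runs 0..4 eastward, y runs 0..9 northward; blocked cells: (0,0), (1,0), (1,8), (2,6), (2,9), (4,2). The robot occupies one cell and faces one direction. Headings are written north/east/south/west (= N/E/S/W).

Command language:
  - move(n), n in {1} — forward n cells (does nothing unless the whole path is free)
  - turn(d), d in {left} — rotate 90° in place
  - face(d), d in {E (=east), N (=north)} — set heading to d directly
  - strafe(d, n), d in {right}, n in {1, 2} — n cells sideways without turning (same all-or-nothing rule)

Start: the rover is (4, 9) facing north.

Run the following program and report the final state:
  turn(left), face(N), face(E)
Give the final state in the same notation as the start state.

(4, 9) facing east

initial: (4, 9) facing north
[1] after turn(left): (4, 9) facing west
[2] after face(N): (4, 9) facing north
[3] after face(E): (4, 9) facing east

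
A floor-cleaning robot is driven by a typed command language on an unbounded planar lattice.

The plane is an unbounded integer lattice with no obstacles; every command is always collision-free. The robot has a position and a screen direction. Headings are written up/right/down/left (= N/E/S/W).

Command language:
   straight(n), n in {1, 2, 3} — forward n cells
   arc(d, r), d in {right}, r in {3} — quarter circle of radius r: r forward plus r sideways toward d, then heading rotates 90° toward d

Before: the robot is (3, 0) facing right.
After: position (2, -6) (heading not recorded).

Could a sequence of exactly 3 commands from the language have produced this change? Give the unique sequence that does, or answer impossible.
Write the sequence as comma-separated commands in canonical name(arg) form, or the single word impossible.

arc(right, 3), arc(right, 3), straight(1)

key: running straight(1) before arc(right, 3) would end elsewhere — order is forced
t0: (3, 0) facing right
[1] after arc(right, 3): (6, -3) facing down
[2] after arc(right, 3): (3, -6) facing left
[3] after straight(1): (2, -6) facing left
uniquely the one of 64 3-step routes that fits.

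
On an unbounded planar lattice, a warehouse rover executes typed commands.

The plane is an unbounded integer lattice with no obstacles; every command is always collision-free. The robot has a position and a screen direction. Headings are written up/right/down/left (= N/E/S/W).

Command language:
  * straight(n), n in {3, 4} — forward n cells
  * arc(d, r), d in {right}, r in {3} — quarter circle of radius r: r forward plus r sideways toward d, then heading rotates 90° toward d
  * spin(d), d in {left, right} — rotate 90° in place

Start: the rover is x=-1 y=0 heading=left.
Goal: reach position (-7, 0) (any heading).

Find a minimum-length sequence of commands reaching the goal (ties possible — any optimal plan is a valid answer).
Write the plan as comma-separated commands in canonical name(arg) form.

begin: x=-1 y=0 heading=left
1. straight(3) → x=-4 y=0 heading=left
2. straight(3) → x=-7 y=0 heading=left
minimal: 2 command(s), checked below 2.

straight(3), straight(3)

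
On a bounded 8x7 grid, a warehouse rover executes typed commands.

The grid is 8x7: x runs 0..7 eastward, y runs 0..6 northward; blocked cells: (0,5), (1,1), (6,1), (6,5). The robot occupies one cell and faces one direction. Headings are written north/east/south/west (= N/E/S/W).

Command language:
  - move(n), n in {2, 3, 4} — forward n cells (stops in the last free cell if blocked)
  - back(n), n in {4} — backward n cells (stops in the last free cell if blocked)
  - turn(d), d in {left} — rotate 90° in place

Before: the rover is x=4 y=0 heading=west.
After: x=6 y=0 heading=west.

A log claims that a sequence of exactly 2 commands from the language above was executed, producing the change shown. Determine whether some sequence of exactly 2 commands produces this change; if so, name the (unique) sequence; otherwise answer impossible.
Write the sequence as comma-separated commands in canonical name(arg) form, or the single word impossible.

key: still facing W at the end — nothing in the sequence rotates
begin: x=4 y=0 heading=west
1. move(2) → x=2 y=0 heading=west
2. back(4) → x=6 y=0 heading=west
no other 2-command option fits: unique.

move(2), back(4)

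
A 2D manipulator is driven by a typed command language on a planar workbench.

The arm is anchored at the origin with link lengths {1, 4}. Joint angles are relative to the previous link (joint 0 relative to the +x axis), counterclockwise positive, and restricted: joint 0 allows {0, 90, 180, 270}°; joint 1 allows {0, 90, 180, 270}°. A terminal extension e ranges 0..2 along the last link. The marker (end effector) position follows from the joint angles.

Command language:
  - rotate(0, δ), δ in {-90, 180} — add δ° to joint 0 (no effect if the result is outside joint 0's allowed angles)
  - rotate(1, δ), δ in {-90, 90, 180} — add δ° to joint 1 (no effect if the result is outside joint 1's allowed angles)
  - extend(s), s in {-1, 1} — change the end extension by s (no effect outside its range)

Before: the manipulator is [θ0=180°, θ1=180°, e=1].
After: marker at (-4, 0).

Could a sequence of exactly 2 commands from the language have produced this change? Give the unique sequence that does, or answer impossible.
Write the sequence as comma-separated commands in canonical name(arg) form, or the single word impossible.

rotate(0, -90), rotate(0, -90)

from: [θ0=180°, θ1=180°, e=1]
t=1 rotate(0, -90) ⇒ [θ0=90°, θ1=180°, e=1]
t=2 rotate(0, -90) ⇒ [θ0=0°, θ1=180°, e=1]
all 49 alternatives checked — unique.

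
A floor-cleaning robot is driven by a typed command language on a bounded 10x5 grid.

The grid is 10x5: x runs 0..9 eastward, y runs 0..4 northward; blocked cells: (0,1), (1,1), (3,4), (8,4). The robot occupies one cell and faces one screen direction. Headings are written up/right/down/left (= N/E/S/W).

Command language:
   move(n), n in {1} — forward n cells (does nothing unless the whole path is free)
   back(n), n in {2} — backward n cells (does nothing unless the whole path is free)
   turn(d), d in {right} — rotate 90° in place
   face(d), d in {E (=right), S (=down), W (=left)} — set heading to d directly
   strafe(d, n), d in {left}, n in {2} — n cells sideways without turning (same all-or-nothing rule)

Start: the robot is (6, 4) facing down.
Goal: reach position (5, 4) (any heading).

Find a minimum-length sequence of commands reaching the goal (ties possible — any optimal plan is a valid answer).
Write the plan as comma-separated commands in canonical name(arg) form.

turn(right), move(1)

start: (6, 4) facing down
1. turn(right) → (6, 4) facing left
2. move(1) → (5, 4) facing left
minimal: 2 command(s), checked below 2.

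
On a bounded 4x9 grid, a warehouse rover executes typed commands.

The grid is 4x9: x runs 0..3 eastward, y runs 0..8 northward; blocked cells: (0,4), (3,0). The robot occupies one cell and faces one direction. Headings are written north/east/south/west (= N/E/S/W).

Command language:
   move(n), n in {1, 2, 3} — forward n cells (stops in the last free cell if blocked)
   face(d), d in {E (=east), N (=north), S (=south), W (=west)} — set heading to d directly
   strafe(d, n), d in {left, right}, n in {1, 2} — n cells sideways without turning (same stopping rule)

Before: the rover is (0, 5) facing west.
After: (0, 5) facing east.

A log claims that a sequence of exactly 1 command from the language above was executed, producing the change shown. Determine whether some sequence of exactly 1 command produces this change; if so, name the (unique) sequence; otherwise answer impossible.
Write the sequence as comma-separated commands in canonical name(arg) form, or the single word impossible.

key: parked at (0,5) the whole time — nothing moves the robot
from: (0, 5) facing west
1. face(E) → (0, 5) facing east
no rival 1-sequence matches.

face(E)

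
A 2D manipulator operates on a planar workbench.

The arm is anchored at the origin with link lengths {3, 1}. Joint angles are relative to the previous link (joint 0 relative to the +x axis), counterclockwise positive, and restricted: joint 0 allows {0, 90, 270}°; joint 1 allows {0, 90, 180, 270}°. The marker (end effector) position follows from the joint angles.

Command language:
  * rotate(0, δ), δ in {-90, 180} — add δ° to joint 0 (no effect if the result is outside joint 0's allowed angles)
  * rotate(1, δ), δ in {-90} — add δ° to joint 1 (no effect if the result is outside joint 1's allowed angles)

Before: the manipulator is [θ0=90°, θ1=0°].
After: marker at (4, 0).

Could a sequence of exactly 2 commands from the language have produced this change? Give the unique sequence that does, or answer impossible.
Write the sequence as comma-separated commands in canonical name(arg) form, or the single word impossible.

rotate(0, -90), rotate(0, 180)

key: order matters: swapping rotate(0, -90) and rotate(0, 180) lands elsewhere
from: [θ0=90°, θ1=0°]
[1] after rotate(0, -90): [θ0=0°, θ1=0°]
[2] after rotate(0, 180): [θ0=0°, θ1=0°]
all 9 alternatives checked — unique.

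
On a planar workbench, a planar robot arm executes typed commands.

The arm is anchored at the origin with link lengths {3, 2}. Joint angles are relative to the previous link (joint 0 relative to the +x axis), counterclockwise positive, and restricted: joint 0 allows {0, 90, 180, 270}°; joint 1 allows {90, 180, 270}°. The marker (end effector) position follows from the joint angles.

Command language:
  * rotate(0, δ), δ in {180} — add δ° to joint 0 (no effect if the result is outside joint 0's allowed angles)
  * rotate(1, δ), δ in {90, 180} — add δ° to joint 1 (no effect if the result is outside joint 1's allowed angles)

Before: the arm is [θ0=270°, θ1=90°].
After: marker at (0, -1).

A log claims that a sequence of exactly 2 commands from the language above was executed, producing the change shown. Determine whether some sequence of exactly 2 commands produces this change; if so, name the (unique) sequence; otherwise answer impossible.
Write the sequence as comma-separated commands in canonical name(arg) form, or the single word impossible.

key: running rotate(1, 180) before rotate(1, 90) would end elsewhere — order is forced
start: [θ0=270°, θ1=90°]
step 1 (rotate(1, 90)): [θ0=270°, θ1=180°]
step 2 (rotate(1, 180)): [θ0=270°, θ1=180°]
uniquely the one of 9 2-step routes that fits.

rotate(1, 90), rotate(1, 180)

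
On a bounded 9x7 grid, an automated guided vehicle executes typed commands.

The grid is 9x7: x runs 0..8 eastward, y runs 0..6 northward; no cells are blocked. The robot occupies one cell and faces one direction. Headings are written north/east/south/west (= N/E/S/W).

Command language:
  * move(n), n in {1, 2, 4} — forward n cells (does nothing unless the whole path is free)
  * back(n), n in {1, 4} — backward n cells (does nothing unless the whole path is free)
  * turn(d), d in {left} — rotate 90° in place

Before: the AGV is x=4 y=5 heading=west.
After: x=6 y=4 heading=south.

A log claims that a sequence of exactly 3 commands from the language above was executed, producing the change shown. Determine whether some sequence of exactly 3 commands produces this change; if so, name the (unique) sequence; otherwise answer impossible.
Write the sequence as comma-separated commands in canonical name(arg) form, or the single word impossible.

no 3-step route produces this change.

impossible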